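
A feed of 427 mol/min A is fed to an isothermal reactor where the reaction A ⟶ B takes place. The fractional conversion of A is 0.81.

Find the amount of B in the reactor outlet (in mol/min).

A reacted = 0.81 × 427 = 345.9 mol/min; ν_A = −1, so ξ = 345.9/1 = 345.9 mol/min.
Outlet amounts (n = n₀ + ν ξ):
  A: 427 − 1(345.9) = 81.13
  B: 0 + 1(345.9) = 345.9

346 mol/min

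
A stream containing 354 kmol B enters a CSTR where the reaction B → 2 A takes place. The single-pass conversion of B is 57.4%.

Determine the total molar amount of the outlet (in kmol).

B reacted = 0.574 × 354 = 203.2 kmol; ν_B = −1, so ξ = 203.2/1 = 203.2 kmol.
Outlet amounts (n = n₀ + ν ξ):
  B: 354 − 1(203.2) = 150.8
  A: 0 + 2(203.2) = 406.4
Total out = 150.8 + 406.4 = 557.2 kmol.

557 kmol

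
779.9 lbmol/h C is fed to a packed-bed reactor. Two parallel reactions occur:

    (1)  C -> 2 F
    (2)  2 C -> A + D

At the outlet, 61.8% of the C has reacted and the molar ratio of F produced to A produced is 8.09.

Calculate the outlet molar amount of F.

645 lbmol/h

Conversion of C: C consumed = 0.618 × 779.9 = 482 lbmol/h = 1ξ₁ + 2ξ₂.
Selectivity: 2ξ₁ / (1ξ₂) = 8.09 → ξ₁ = 4.045 ξ₂.
Substitute: (1·4.045 + 2) ξ₂ = 482 → ξ₂ = 79.73 lbmol/h, ξ₁ = 322.5 lbmol/h.
Outlet amounts (n = n₀ + Σ ν·ξ):
  C: 779.9 − 1(322.5) − 2(79.73) = 297.9
  F: 0 + 2(322.5) = 645
  A: 0 + 1(79.73) = 79.73
  D: 0 + 1(79.73) = 79.73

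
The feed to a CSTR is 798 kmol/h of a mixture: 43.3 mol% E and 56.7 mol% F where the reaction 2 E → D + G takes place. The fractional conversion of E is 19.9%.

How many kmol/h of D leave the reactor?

E reacted = 0.199 × 345.5 = 68.76 kmol/h; ν_E = −2, so ξ = 68.76/2 = 34.38 kmol/h.
Outlet amounts (n = n₀ + ν ξ):
  E: 345.5 − 2(34.38) = 276.8
  D: 0 + 1(34.38) = 34.38
  G: 0 + 1(34.38) = 34.38
  F: 452.5 (inert)

34.4 kmol/h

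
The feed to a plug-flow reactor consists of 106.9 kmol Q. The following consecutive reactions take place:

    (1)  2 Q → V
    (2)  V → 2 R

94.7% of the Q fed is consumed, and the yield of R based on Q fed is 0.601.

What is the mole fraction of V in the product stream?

0.209

Conversion of Q: Q consumed = 2ξ₁ = 0.947 × 106.9 → ξ₁ = 50.62 kmol.
Yield of R: 2ξ₂ / 106.9 = 0.601 → ξ₂ = 32.12 kmol.
Outlet amounts (n = n₀ + Σ ν·ξ):
  Q: 106.9 − 2(50.62) = 5.666
  V: 0 + 1(50.62) − 1(32.12) = 18.49
  R: 0 + 2(32.12) = 64.25
Total out = 88.41 kmol; y_V = 18.49 / 88.41 = 0.2092.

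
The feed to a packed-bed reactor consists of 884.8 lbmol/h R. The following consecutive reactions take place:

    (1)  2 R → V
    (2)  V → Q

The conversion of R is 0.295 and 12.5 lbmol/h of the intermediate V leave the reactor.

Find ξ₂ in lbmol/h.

Conversion of R: R consumed = 2ξ₁ = 0.295 × 884.8 → ξ₁ = 130.5 lbmol/h.
V balance: n_V = 0 + 1ξ₁ − 1ξ₂ = 12.5 → ξ₂ = (1·130.5 − 12.5)/1 = 118 lbmol/h.
Outlet amounts (n = n₀ + Σ ν·ξ):
  R: 884.8 − 2(130.5) = 623.8
  V: 0 + 1(130.5) − 1(118) = 12.5
  Q: 0 + 1(118) = 118

ξ₂ = 118 lbmol/h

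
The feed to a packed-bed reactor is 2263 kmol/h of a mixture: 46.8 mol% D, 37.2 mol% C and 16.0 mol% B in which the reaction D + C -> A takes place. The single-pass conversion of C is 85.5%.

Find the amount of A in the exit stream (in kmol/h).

720 kmol/h

C reacted = 0.855 × 841.8 = 719.8 kmol/h; ν_C = −1, so ξ = 719.8/1 = 719.8 kmol/h.
Outlet amounts (n = n₀ + ν ξ):
  D: 1059 − 1(719.8) = 339.3
  C: 841.8 − 1(719.8) = 122.1
  A: 0 + 1(719.8) = 719.8
  B: 362.1 (inert)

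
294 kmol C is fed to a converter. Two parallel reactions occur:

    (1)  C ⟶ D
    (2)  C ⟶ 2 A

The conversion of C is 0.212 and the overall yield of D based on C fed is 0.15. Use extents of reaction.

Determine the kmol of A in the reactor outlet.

36.5 kmol

Yield of D: 1ξ₁ / 294 = 0.15 → ξ₁ = 44.1 kmol.
Conversion of C: 1ξ₁ + 1ξ₂ = 0.212 × 294 = 62.33 → ξ₂ = 18.23 kmol.
Outlet amounts (n = n₀ + Σ ν·ξ):
  C: 294 − 1(44.1) − 1(18.23) = 231.7
  D: 0 + 1(44.1) = 44.1
  A: 0 + 2(18.23) = 36.46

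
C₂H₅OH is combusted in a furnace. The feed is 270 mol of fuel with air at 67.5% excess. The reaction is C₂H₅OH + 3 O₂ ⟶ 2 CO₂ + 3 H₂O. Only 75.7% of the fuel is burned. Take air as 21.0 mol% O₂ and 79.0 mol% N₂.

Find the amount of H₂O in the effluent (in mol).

Stoichiometric O₂ = 3 × 270 = 810 mol; O₂ fed = 810 × 1.675 = 1357 mol.
N₂ fed = 1357 × 79/21 = 5104 mol.
Fuel reacted = 0.757 × 270 → ξ = 204.4 mol.
Outlet (n = n₀ + ν ξ):
  C₂H₅OH: 270 − 1(204.4) = 65.61
  O₂: 1357 − 3(204.4) = 743.6
  N₂: 5104 (inert)
  CO₂: 0 + 2(204.4) = 408.8
  H₂O: 0 + 3(204.4) = 613.2

613 mol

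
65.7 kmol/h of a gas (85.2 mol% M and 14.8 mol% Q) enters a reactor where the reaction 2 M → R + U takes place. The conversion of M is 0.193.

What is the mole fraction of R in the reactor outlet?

0.0822

M reacted = 0.193 × 55.98 = 10.8 kmol/h; ν_M = −2, so ξ = 10.8/2 = 5.402 kmol/h.
Outlet amounts (n = n₀ + ν ξ):
  M: 55.98 − 2(5.402) = 45.17
  R: 0 + 1(5.402) = 5.402
  U: 0 + 1(5.402) = 5.402
  Q: 9.724 (inert)
Total out = 65.7 kmol/h; y_R = 5.402 / 65.7 = 0.08222.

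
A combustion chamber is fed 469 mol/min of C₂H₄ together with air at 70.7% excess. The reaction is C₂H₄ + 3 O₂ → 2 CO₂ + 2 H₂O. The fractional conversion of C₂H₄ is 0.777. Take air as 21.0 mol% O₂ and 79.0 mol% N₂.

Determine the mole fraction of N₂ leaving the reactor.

Stoichiometric O₂ = 3 × 469 = 1407 mol/min; O₂ fed = 1407 × 1.707 = 2402 mol/min.
N₂ fed = 2402 × 79/21 = 9035 mol/min.
Fuel reacted = 0.777 × 469 → ξ = 364.4 mol/min.
Outlet (n = n₀ + ν ξ):
  C₂H₄: 469 − 1(364.4) = 104.6
  O₂: 2402 − 3(364.4) = 1309
  N₂: 9035 (inert)
  CO₂: 0 + 2(364.4) = 728.8
  H₂O: 0 + 2(364.4) = 728.8
Total out = 11910 mol/min; y_N₂ = 9035 / 11910 = 0.7589.

0.759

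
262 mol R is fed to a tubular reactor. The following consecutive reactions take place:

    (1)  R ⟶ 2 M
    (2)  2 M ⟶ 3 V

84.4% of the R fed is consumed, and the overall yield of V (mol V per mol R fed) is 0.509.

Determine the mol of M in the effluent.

Conversion of R: R consumed = 1ξ₁ = 0.844 × 262 → ξ₁ = 221.1 mol.
Yield of V: 3ξ₂ / 262 = 0.509 → ξ₂ = 44.45 mol.
Outlet amounts (n = n₀ + Σ ν·ξ):
  R: 262 − 1(221.1) = 40.87
  M: 0 + 2(221.1) − 2(44.45) = 353.4
  V: 0 + 3(44.45) = 133.4

353 mol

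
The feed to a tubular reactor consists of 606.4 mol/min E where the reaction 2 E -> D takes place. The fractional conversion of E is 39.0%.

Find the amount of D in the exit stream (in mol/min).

118 mol/min

E reacted = 0.39 × 606.4 = 236.5 mol/min; ν_E = −2, so ξ = 236.5/2 = 118.2 mol/min.
Outlet amounts (n = n₀ + ν ξ):
  E: 606.4 − 2(118.2) = 369.9
  D: 0 + 1(118.2) = 118.2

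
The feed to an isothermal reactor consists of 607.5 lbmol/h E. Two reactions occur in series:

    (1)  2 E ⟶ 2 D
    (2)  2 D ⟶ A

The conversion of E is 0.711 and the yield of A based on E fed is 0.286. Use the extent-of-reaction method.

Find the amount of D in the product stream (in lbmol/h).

84.4 lbmol/h

Conversion of E: E consumed = 2ξ₁ = 0.711 × 607.5 → ξ₁ = 216 lbmol/h.
Yield of A: 1ξ₂ / 607.5 = 0.286 → ξ₂ = 173.7 lbmol/h.
Outlet amounts (n = n₀ + Σ ν·ξ):
  E: 607.5 − 2(216) = 175.6
  D: 0 + 2(216) − 2(173.7) = 84.44
  A: 0 + 1(173.7) = 173.7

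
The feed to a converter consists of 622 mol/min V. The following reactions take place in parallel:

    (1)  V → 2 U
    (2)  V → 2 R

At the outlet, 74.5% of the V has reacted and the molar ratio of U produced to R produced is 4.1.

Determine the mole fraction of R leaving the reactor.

0.167

Conversion of V: V consumed = 0.745 × 622 = 463.4 mol/min = 1ξ₁ + 1ξ₂.
Selectivity: 2ξ₁ / (2ξ₂) = 4.1 → ξ₁ = 4.1 ξ₂.
Substitute: (1·4.1 + 1) ξ₂ = 463.4 → ξ₂ = 90.86 mol/min, ξ₁ = 372.5 mol/min.
Outlet amounts (n = n₀ + Σ ν·ξ):
  V: 622 − 1(372.5) − 1(90.86) = 158.6
  U: 0 + 2(372.5) = 745.1
  R: 0 + 2(90.86) = 181.7
Total out = 1085 mol/min; y_R = 181.7 / 1085 = 0.1674.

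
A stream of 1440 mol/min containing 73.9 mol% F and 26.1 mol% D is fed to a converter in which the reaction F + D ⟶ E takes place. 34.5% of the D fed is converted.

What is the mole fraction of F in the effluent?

0.713

D reacted = 0.345 × 375.8 = 129.7 mol/min; ν_D = −1, so ξ = 129.7/1 = 129.7 mol/min.
Outlet amounts (n = n₀ + ν ξ):
  F: 1064 − 1(129.7) = 934.5
  D: 375.8 − 1(129.7) = 246.2
  E: 0 + 1(129.7) = 129.7
Total out = 1310 mol/min; y_F = 934.5 / 1310 = 0.7132.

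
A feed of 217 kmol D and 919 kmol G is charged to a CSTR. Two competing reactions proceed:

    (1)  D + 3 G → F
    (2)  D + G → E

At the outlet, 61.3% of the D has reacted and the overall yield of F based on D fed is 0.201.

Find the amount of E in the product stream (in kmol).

Yield of F: 1ξ₁ / 217 = 0.201 → ξ₁ = 43.62 kmol.
Conversion of D: 1ξ₁ + 1ξ₂ = 0.613 × 217 = 133 → ξ₂ = 89.4 kmol.
Outlet amounts (n = n₀ + Σ ν·ξ):
  D: 217 − 1(43.62) − 1(89.4) = 83.98
  G: 919 − 3(43.62) − 1(89.4) = 698.7
  F: 0 + 1(43.62) = 43.62
  E: 0 + 1(89.4) = 89.4

89.4 kmol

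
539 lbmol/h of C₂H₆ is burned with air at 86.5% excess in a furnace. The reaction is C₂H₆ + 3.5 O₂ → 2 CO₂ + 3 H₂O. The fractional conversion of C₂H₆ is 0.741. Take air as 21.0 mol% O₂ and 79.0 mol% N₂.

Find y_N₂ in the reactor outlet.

0.757

Stoichiometric O₂ = 3.5 × 539 = 1886 lbmol/h; O₂ fed = 1886 × 1.865 = 3518 lbmol/h.
N₂ fed = 3518 × 79/21 = 13240 lbmol/h.
Fuel reacted = 0.741 × 539 → ξ = 399.4 lbmol/h.
Outlet (n = n₀ + ν ξ):
  C₂H₆: 539 − 1(399.4) = 139.6
  O₂: 3518 − 3.5(399.4) = 2120
  N₂: 13240 (inert)
  CO₂: 0 + 2(399.4) = 798.8
  H₂O: 0 + 3(399.4) = 1198
Total out = 17490 lbmol/h; y_N₂ = 13240 / 17490 = 0.7566.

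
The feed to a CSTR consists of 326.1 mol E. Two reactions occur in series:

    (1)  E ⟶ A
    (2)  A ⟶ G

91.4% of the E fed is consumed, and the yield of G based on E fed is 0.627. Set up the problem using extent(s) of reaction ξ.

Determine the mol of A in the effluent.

93.6 mol

Conversion of E: E consumed = 1ξ₁ = 0.914 × 326.1 → ξ₁ = 298.1 mol.
Yield of G: 1ξ₂ / 326.1 = 0.627 → ξ₂ = 204.5 mol.
Outlet amounts (n = n₀ + Σ ν·ξ):
  E: 326.1 − 1(298.1) = 28.04
  A: 0 + 1(298.1) − 1(204.5) = 93.59
  G: 0 + 1(204.5) = 204.5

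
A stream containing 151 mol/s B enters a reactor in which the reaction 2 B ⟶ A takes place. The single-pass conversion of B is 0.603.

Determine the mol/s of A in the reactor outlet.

45.5 mol/s

B reacted = 0.603 × 151 = 91.05 mol/s; ν_B = −2, so ξ = 91.05/2 = 45.53 mol/s.
Outlet amounts (n = n₀ + ν ξ):
  B: 151 − 2(45.53) = 59.95
  A: 0 + 1(45.53) = 45.53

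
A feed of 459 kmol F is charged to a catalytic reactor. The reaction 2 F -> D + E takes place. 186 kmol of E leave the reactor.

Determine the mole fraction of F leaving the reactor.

For E: n = n₀ + 1ξ → 186 = 0 + 1ξ, giving ξ = 186 kmol.
Outlet amounts (n = n₀ + ν ξ):
  F: 459 − 2(186) = 87
  D: 0 + 1(186) = 186
  E: 0 + 1(186) = 186
Total out = 459 kmol; y_F = 87 / 459 = 0.1895.

0.19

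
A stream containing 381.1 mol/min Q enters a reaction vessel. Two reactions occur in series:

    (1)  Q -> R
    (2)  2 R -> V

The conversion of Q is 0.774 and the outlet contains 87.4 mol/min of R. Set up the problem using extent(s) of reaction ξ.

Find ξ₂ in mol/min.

ξ₂ = 104 mol/min

Conversion of Q: Q consumed = 1ξ₁ = 0.774 × 381.1 → ξ₁ = 295 mol/min.
R balance: n_R = 0 + 1ξ₁ − 2ξ₂ = 87.4 → ξ₂ = (1·295 − 87.4)/2 = 103.8 mol/min.
Outlet amounts (n = n₀ + Σ ν·ξ):
  Q: 381.1 − 1(295) = 86.13
  R: 0 + 1(295) − 2(103.8) = 87.4
  V: 0 + 1(103.8) = 103.8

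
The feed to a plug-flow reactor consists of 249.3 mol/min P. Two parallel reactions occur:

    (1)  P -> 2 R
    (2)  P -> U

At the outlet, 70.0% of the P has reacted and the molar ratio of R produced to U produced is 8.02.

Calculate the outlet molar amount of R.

279 mol/min

Conversion of P: P consumed = 0.7 × 249.3 = 174.5 mol/min = 1ξ₁ + 1ξ₂.
Selectivity: 2ξ₁ / (1ξ₂) = 8.02 → ξ₁ = 4.01 ξ₂.
Substitute: (1·4.01 + 1) ξ₂ = 174.5 → ξ₂ = 34.83 mol/min, ξ₁ = 139.7 mol/min.
Outlet amounts (n = n₀ + Σ ν·ξ):
  P: 249.3 − 1(139.7) − 1(34.83) = 74.79
  R: 0 + 2(139.7) = 279.4
  U: 0 + 1(34.83) = 34.83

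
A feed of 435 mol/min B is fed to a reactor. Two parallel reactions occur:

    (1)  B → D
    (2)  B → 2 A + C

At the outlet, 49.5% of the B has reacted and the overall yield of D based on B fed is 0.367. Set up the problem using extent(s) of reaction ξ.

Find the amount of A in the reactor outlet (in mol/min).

Yield of D: 1ξ₁ / 435 = 0.367 → ξ₁ = 159.6 mol/min.
Conversion of B: 1ξ₁ + 1ξ₂ = 0.495 × 435 = 215.3 → ξ₂ = 55.68 mol/min.
Outlet amounts (n = n₀ + Σ ν·ξ):
  B: 435 − 1(159.6) − 1(55.68) = 219.7
  D: 0 + 1(159.6) = 159.6
  A: 0 + 2(55.68) = 111.4
  C: 0 + 1(55.68) = 55.68

111 mol/min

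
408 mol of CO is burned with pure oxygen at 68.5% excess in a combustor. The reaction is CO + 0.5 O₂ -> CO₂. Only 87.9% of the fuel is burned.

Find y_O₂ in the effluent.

Stoichiometric O₂ = 0.5 × 408 = 204 mol; O₂ fed = 204 × 1.685 = 343.7 mol.
Fuel reacted = 0.879 × 408 → ξ = 358.6 mol.
Outlet (n = n₀ + ν ξ):
  CO: 408 − 1(358.6) = 49.37
  O₂: 343.7 − 0.5(358.6) = 164.4
  CO₂: 0 + 1(358.6) = 358.6
Total out = 572.4 mol; y_O₂ = 164.4 / 572.4 = 0.2872.

0.287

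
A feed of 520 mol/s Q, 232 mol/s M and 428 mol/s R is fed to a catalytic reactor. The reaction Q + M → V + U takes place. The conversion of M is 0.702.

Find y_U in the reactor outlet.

0.138

M reacted = 0.702 × 232 = 162.9 mol/s; ν_M = −1, so ξ = 162.9/1 = 162.9 mol/s.
Outlet amounts (n = n₀ + ν ξ):
  Q: 520 − 1(162.9) = 357.1
  M: 232 − 1(162.9) = 69.14
  V: 0 + 1(162.9) = 162.9
  U: 0 + 1(162.9) = 162.9
  R: 428 (inert)
Total out = 1180 mol/s; y_U = 162.9 / 1180 = 0.138.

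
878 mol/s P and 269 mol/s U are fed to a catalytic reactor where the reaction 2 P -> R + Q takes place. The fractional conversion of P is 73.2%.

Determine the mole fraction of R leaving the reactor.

0.28

P reacted = 0.732 × 878 = 642.7 mol/s; ν_P = −2, so ξ = 642.7/2 = 321.3 mol/s.
Outlet amounts (n = n₀ + ν ξ):
  P: 878 − 2(321.3) = 235.3
  R: 0 + 1(321.3) = 321.3
  Q: 0 + 1(321.3) = 321.3
  U: 269 (inert)
Total out = 1147 mol/s; y_R = 321.3 / 1147 = 0.2802.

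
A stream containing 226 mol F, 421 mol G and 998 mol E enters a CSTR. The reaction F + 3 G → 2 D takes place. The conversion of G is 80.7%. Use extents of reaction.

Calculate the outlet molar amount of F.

113 mol

G reacted = 0.807 × 421 = 339.7 mol; ν_G = −3, so ξ = 339.7/3 = 113.2 mol.
Outlet amounts (n = n₀ + ν ξ):
  F: 226 − 1(113.2) = 112.8
  G: 421 − 3(113.2) = 81.25
  D: 0 + 2(113.2) = 226.5
  E: 998 (inert)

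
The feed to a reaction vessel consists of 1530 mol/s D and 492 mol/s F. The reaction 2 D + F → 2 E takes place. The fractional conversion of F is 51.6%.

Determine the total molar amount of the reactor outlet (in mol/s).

F reacted = 0.516 × 492 = 253.9 mol/s; ν_F = −1, so ξ = 253.9/1 = 253.9 mol/s.
Outlet amounts (n = n₀ + ν ξ):
  D: 1530 − 2(253.9) = 1022
  F: 492 − 1(253.9) = 238.1
  E: 0 + 2(253.9) = 507.7
Total out = 1022 + 238.1 + 507.7 = 1768 mol/s.

1770 mol/s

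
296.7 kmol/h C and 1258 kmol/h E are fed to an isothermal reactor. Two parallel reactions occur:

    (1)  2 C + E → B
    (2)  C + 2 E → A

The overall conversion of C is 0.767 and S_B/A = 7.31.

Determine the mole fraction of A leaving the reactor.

Conversion of C: C consumed = 0.767 × 296.7 = 227.6 kmol/h = 2ξ₁ + 1ξ₂.
Selectivity: 1ξ₁ / (1ξ₂) = 7.31 → ξ₁ = 7.31 ξ₂.
Substitute: (2·7.31 + 1) ξ₂ = 227.6 → ξ₂ = 14.57 kmol/h, ξ₁ = 106.5 kmol/h.
Outlet amounts (n = n₀ + Σ ν·ξ):
  C: 296.7 − 2(106.5) − 1(14.57) = 69.13
  E: 1258 − 1(106.5) − 2(14.57) = 1122
  B: 0 + 1(106.5) = 106.5
  A: 0 + 1(14.57) = 14.57
Total out = 1313 kmol/h; y_A = 14.57 / 1313 = 0.0111.

0.0111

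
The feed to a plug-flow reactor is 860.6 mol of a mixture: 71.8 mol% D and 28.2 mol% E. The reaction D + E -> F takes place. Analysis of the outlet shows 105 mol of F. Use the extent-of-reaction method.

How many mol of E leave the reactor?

For F: n = n₀ + 1ξ → 105 = 0 + 1ξ, giving ξ = 105 mol.
Outlet amounts (n = n₀ + ν ξ):
  D: 617.9 − 1(105) = 512.9
  E: 242.7 − 1(105) = 137.7
  F: 0 + 1(105) = 105

138 mol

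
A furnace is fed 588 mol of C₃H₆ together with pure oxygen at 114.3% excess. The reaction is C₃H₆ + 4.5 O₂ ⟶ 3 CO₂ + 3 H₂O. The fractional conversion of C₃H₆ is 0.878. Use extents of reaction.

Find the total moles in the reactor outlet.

6520 mol

Stoichiometric O₂ = 4.5 × 588 = 2646 mol; O₂ fed = 2646 × 2.143 = 5670 mol.
Fuel reacted = 0.878 × 588 → ξ = 516.3 mol.
Outlet (n = n₀ + ν ξ):
  C₃H₆: 588 − 1(516.3) = 71.74
  O₂: 5670 − 4.5(516.3) = 3347
  CO₂: 0 + 3(516.3) = 1549
  H₂O: 0 + 3(516.3) = 1549
Total out = 71.74 + 3347 + 1549 + 1549 = 6517 mol.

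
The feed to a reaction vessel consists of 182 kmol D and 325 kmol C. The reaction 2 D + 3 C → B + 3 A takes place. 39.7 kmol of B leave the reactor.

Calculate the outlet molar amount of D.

For B: n = n₀ + 1ξ → 39.7 = 0 + 1ξ, giving ξ = 39.7 kmol.
Outlet amounts (n = n₀ + ν ξ):
  D: 182 − 2(39.7) = 102.6
  C: 325 − 3(39.7) = 205.9
  B: 0 + 1(39.7) = 39.7
  A: 0 + 3(39.7) = 119.1

103 kmol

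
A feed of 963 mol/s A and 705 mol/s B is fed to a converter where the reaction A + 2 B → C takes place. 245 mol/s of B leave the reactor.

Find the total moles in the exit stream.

1210 mol/s

For B: n = n₀ − 2ξ → 245 = 705 − 2ξ, giving ξ = 230 mol/s.
Outlet amounts (n = n₀ + ν ξ):
  A: 963 − 1(230) = 733
  B: 705 − 2(230) = 245
  C: 0 + 1(230) = 230
Total out = 733 + 245 + 230 = 1208 mol/s.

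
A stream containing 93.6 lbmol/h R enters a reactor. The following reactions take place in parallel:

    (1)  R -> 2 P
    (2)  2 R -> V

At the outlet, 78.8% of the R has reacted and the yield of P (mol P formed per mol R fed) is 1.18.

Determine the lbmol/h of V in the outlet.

Yield of P: 2ξ₁ / 93.6 = 1.18 → ξ₁ = 55.22 lbmol/h.
Conversion of R: 1ξ₁ + 2ξ₂ = 0.788 × 93.6 = 73.76 → ξ₂ = 9.266 lbmol/h.
Outlet amounts (n = n₀ + Σ ν·ξ):
  R: 93.6 − 1(55.22) − 2(9.266) = 19.84
  P: 0 + 2(55.22) = 110.4
  V: 0 + 1(9.266) = 9.266

9.27 lbmol/h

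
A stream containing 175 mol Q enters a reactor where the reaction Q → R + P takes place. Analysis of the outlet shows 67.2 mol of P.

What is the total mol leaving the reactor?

242 mol

For P: n = n₀ + 1ξ → 67.2 = 0 + 1ξ, giving ξ = 67.2 mol.
Outlet amounts (n = n₀ + ν ξ):
  Q: 175 − 1(67.2) = 107.8
  R: 0 + 1(67.2) = 67.2
  P: 0 + 1(67.2) = 67.2
Total out = 107.8 + 67.2 + 67.2 = 242.2 mol.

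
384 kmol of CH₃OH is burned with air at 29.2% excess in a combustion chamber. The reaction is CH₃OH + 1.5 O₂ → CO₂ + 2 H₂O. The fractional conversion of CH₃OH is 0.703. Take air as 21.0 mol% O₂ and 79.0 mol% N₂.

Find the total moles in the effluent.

Stoichiometric O₂ = 1.5 × 384 = 576 kmol; O₂ fed = 576 × 1.292 = 744.2 kmol.
N₂ fed = 744.2 × 79/21 = 2800 kmol.
Fuel reacted = 0.703 × 384 → ξ = 270 kmol.
Outlet (n = n₀ + ν ξ):
  CH₃OH: 384 − 1(270) = 114
  O₂: 744.2 − 1.5(270) = 339.3
  N₂: 2800 (inert)
  CO₂: 0 + 1(270) = 270
  H₂O: 0 + 2(270) = 539.9
Total out = 114 + 339.3 + 2800 + 270 + 539.9 = 4063 kmol.

4060 kmol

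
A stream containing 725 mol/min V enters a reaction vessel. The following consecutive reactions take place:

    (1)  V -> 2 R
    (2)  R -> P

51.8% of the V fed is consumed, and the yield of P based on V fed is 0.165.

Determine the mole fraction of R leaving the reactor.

0.574

Conversion of V: V consumed = 1ξ₁ = 0.518 × 725 → ξ₁ = 375.6 mol/min.
Yield of P: 1ξ₂ / 725 = 0.165 → ξ₂ = 119.6 mol/min.
Outlet amounts (n = n₀ + Σ ν·ξ):
  V: 725 − 1(375.6) = 349.4
  R: 0 + 2(375.6) − 1(119.6) = 631.5
  P: 0 + 1(119.6) = 119.6
Total out = 1101 mol/min; y_R = 631.5 / 1101 = 0.5738.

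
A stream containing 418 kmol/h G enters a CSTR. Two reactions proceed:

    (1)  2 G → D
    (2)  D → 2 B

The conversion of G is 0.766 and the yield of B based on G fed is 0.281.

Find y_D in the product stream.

0.32

Conversion of G: G consumed = 2ξ₁ = 0.766 × 418 → ξ₁ = 160.1 kmol/h.
Yield of B: 2ξ₂ / 418 = 0.281 → ξ₂ = 58.73 kmol/h.
Outlet amounts (n = n₀ + Σ ν·ξ):
  G: 418 − 2(160.1) = 97.81
  D: 0 + 1(160.1) − 1(58.73) = 101.4
  B: 0 + 2(58.73) = 117.5
Total out = 316.6 kmol/h; y_D = 101.4 / 316.6 = 0.3201.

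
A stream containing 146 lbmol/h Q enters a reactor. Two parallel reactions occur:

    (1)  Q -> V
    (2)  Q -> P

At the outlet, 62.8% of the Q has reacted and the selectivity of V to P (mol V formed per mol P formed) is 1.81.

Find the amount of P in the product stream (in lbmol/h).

Conversion of Q: Q consumed = 0.628 × 146 = 91.69 lbmol/h = 1ξ₁ + 1ξ₂.
Selectivity: 1ξ₁ / (1ξ₂) = 1.81 → ξ₁ = 1.81 ξ₂.
Substitute: (1·1.81 + 1) ξ₂ = 91.69 → ξ₂ = 32.63 lbmol/h, ξ₁ = 59.06 lbmol/h.
Outlet amounts (n = n₀ + Σ ν·ξ):
  Q: 146 − 1(59.06) − 1(32.63) = 54.31
  V: 0 + 1(59.06) = 59.06
  P: 0 + 1(32.63) = 32.63

32.6 lbmol/h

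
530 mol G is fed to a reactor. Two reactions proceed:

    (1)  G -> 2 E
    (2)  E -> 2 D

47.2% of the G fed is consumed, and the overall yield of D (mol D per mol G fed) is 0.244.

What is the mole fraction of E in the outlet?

Conversion of G: G consumed = 1ξ₁ = 0.472 × 530 → ξ₁ = 250.2 mol.
Yield of D: 2ξ₂ / 530 = 0.244 → ξ₂ = 64.66 mol.
Outlet amounts (n = n₀ + Σ ν·ξ):
  G: 530 − 1(250.2) = 279.8
  E: 0 + 2(250.2) − 1(64.66) = 435.7
  D: 0 + 2(64.66) = 129.3
Total out = 844.8 mol; y_E = 435.7 / 844.8 = 0.5157.

0.516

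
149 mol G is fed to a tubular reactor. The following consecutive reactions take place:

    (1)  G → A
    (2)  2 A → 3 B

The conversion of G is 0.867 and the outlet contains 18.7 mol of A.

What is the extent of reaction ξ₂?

Conversion of G: G consumed = 1ξ₁ = 0.867 × 149 → ξ₁ = 129.2 mol.
A balance: n_A = 0 + 1ξ₁ − 2ξ₂ = 18.7 → ξ₂ = (1·129.2 − 18.7)/2 = 55.24 mol.
Outlet amounts (n = n₀ + Σ ν·ξ):
  G: 149 − 1(129.2) = 19.82
  A: 0 + 1(129.2) − 2(55.24) = 18.7
  B: 0 + 3(55.24) = 165.7

ξ₂ = 55.2 mol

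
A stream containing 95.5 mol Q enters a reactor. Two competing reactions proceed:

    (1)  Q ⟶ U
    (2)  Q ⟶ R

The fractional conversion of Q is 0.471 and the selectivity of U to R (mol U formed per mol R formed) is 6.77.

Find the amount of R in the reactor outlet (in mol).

5.79 mol

Conversion of Q: Q consumed = 0.471 × 95.5 = 44.98 mol = 1ξ₁ + 1ξ₂.
Selectivity: 1ξ₁ / (1ξ₂) = 6.77 → ξ₁ = 6.77 ξ₂.
Substitute: (1·6.77 + 1) ξ₂ = 44.98 → ξ₂ = 5.789 mol, ξ₁ = 39.19 mol.
Outlet amounts (n = n₀ + Σ ν·ξ):
  Q: 95.5 − 1(39.19) − 1(5.789) = 50.52
  U: 0 + 1(39.19) = 39.19
  R: 0 + 1(5.789) = 5.789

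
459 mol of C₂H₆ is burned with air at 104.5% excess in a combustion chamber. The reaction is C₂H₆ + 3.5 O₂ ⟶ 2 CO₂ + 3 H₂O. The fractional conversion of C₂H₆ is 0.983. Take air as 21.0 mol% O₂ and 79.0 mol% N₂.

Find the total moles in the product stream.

Stoichiometric O₂ = 3.5 × 459 = 1606 mol; O₂ fed = 1606 × 2.045 = 3285 mol.
N₂ fed = 3285 × 79/21 = 12360 mol.
Fuel reacted = 0.983 × 459 → ξ = 451.2 mol.
Outlet (n = n₀ + ν ξ):
  C₂H₆: 459 − 1(451.2) = 7.803
  O₂: 3285 − 3.5(451.2) = 1706
  N₂: 12360 (inert)
  CO₂: 0 + 2(451.2) = 902.4
  H₂O: 0 + 3(451.2) = 1354
Total out = 7.803 + 1706 + 12360 + 902.4 + 1354 = 16330 mol.

16300 mol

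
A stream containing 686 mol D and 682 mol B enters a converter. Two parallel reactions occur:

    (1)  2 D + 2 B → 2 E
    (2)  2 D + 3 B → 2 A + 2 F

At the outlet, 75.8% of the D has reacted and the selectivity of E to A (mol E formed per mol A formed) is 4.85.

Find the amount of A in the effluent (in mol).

88.9 mol

Conversion of D: D consumed = 0.758 × 686 = 520 mol = 2ξ₁ + 2ξ₂.
Selectivity: 2ξ₁ / (2ξ₂) = 4.85 → ξ₁ = 4.85 ξ₂.
Substitute: (2·4.85 + 2) ξ₂ = 520 → ξ₂ = 44.44 mol, ξ₁ = 215.6 mol.
Outlet amounts (n = n₀ + Σ ν·ξ):
  D: 686 − 2(215.6) − 2(44.44) = 166
  B: 682 − 2(215.6) − 3(44.44) = 117.6
  E: 0 + 2(215.6) = 431.1
  A: 0 + 2(44.44) = 88.89
  F: 0 + 2(44.44) = 88.89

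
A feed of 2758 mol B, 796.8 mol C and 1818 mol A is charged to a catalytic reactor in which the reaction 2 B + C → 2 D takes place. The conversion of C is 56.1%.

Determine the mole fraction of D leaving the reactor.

0.181

C reacted = 0.561 × 796.8 = 447 mol; ν_C = −1, so ξ = 447/1 = 447 mol.
Outlet amounts (n = n₀ + ν ξ):
  B: 2758 − 2(447) = 1864
  C: 796.8 − 1(447) = 349.8
  D: 0 + 2(447) = 894
  A: 1818 (inert)
Total out = 4926 mol; y_D = 894 / 4926 = 0.1815.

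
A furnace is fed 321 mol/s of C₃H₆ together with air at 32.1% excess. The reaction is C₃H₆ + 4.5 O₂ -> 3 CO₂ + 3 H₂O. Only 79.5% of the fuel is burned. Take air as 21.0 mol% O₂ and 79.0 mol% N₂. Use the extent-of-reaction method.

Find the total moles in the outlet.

9540 mol/s

Stoichiometric O₂ = 4.5 × 321 = 1444 mol/s; O₂ fed = 1444 × 1.321 = 1908 mol/s.
N₂ fed = 1908 × 79/21 = 7178 mol/s.
Fuel reacted = 0.795 × 321 → ξ = 255.2 mol/s.
Outlet (n = n₀ + ν ξ):
  C₃H₆: 321 − 1(255.2) = 65.8
  O₂: 1908 − 4.5(255.2) = 759.8
  N₂: 7178 (inert)
  CO₂: 0 + 3(255.2) = 765.6
  H₂O: 0 + 3(255.2) = 765.6
Total out = 65.8 + 759.8 + 7178 + 765.6 + 765.6 = 9535 mol/s.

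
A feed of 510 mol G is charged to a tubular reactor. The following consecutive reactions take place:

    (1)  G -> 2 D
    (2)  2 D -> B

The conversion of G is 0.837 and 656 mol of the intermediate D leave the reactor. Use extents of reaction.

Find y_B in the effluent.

0.118

Conversion of G: G consumed = 1ξ₁ = 0.837 × 510 → ξ₁ = 426.9 mol.
D balance: n_D = 0 + 2ξ₁ − 2ξ₂ = 656 → ξ₂ = (2·426.9 − 656)/2 = 98.87 mol.
Outlet amounts (n = n₀ + Σ ν·ξ):
  G: 510 − 1(426.9) = 83.13
  D: 0 + 2(426.9) − 2(98.87) = 656
  B: 0 + 1(98.87) = 98.87
Total out = 838 mol; y_B = 98.87 / 838 = 0.118.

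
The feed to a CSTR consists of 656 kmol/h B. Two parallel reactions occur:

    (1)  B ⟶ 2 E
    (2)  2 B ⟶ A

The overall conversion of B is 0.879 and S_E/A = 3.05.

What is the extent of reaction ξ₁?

Conversion of B: B consumed = 0.879 × 656 = 576.6 kmol/h = 1ξ₁ + 2ξ₂.
Selectivity: 2ξ₁ / (1ξ₂) = 3.05 → ξ₁ = 1.525 ξ₂.
Substitute: (1·1.525 + 2) ξ₂ = 576.6 → ξ₂ = 163.6 kmol/h, ξ₁ = 249.5 kmol/h.
Outlet amounts (n = n₀ + Σ ν·ξ):
  B: 656 − 1(249.5) − 2(163.6) = 79.38
  E: 0 + 2(249.5) = 498.9
  A: 0 + 1(163.6) = 163.6

ξ₁ = 249 kmol/h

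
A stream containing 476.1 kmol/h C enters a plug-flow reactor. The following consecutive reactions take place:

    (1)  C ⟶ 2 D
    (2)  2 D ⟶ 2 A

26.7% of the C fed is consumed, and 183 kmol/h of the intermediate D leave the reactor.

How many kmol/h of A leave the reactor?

Conversion of C: C consumed = 1ξ₁ = 0.267 × 476.1 → ξ₁ = 127.1 kmol/h.
D balance: n_D = 0 + 2ξ₁ − 2ξ₂ = 183 → ξ₂ = (2·127.1 − 183)/2 = 35.62 kmol/h.
Outlet amounts (n = n₀ + Σ ν·ξ):
  C: 476.1 − 1(127.1) = 349
  D: 0 + 2(127.1) − 2(35.62) = 183
  A: 0 + 2(35.62) = 71.24

71.2 kmol/h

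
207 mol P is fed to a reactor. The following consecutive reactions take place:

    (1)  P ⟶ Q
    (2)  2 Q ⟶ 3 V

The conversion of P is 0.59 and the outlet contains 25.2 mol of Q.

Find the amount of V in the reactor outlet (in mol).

145 mol

Conversion of P: P consumed = 1ξ₁ = 0.59 × 207 → ξ₁ = 122.1 mol.
Q balance: n_Q = 0 + 1ξ₁ − 2ξ₂ = 25.2 → ξ₂ = (1·122.1 − 25.2)/2 = 48.46 mol.
Outlet amounts (n = n₀ + Σ ν·ξ):
  P: 207 − 1(122.1) = 84.87
  Q: 0 + 1(122.1) − 2(48.46) = 25.2
  V: 0 + 3(48.46) = 145.4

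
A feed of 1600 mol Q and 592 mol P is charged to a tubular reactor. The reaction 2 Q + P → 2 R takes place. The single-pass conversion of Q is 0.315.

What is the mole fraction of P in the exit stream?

0.175

Q reacted = 0.315 × 1600 = 504 mol; ν_Q = −2, so ξ = 504/2 = 252 mol.
Outlet amounts (n = n₀ + ν ξ):
  Q: 1600 − 2(252) = 1096
  P: 592 − 1(252) = 340
  R: 0 + 2(252) = 504
Total out = 1940 mol; y_P = 340 / 1940 = 0.1753.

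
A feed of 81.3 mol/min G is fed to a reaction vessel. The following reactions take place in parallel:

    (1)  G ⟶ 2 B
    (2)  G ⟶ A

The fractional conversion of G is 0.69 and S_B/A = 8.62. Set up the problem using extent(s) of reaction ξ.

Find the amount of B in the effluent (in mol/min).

Conversion of G: G consumed = 0.69 × 81.3 = 56.1 mol/min = 1ξ₁ + 1ξ₂.
Selectivity: 2ξ₁ / (1ξ₂) = 8.62 → ξ₁ = 4.31 ξ₂.
Substitute: (1·4.31 + 1) ξ₂ = 56.1 → ξ₂ = 10.56 mol/min, ξ₁ = 45.53 mol/min.
Outlet amounts (n = n₀ + Σ ν·ξ):
  G: 81.3 − 1(45.53) − 1(10.56) = 25.2
  B: 0 + 2(45.53) = 91.07
  A: 0 + 1(10.56) = 10.56

91.1 mol/min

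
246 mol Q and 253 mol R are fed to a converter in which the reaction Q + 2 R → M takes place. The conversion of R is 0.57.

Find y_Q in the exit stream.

0.49

R reacted = 0.57 × 253 = 144.2 mol; ν_R = −2, so ξ = 144.2/2 = 72.1 mol.
Outlet amounts (n = n₀ + ν ξ):
  Q: 246 − 1(72.1) = 173.9
  R: 253 − 2(72.1) = 108.8
  M: 0 + 1(72.1) = 72.1
Total out = 354.8 mol; y_Q = 173.9 / 354.8 = 0.4901.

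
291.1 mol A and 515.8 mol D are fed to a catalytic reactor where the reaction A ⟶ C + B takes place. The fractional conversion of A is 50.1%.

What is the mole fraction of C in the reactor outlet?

0.153

A reacted = 0.501 × 291.1 = 145.8 mol; ν_A = −1, so ξ = 145.8/1 = 145.8 mol.
Outlet amounts (n = n₀ + ν ξ):
  A: 291.1 − 1(145.8) = 145.3
  C: 0 + 1(145.8) = 145.8
  B: 0 + 1(145.8) = 145.8
  D: 515.8 (inert)
Total out = 952.7 mol; y_C = 145.8 / 952.7 = 0.1531.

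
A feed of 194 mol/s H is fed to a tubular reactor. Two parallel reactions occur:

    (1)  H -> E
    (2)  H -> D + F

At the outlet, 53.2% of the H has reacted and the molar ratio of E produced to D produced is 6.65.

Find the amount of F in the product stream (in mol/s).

13.5 mol/s

Conversion of H: H consumed = 0.532 × 194 = 103.2 mol/s = 1ξ₁ + 1ξ₂.
Selectivity: 1ξ₁ / (1ξ₂) = 6.65 → ξ₁ = 6.65 ξ₂.
Substitute: (1·6.65 + 1) ξ₂ = 103.2 → ξ₂ = 13.49 mol/s, ξ₁ = 89.72 mol/s.
Outlet amounts (n = n₀ + Σ ν·ξ):
  H: 194 − 1(89.72) − 1(13.49) = 90.79
  E: 0 + 1(89.72) = 89.72
  D: 0 + 1(13.49) = 13.49
  F: 0 + 1(13.49) = 13.49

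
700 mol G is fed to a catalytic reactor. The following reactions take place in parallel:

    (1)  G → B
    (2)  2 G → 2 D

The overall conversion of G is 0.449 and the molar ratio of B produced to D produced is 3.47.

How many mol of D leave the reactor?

Conversion of G: G consumed = 0.449 × 700 = 314.3 mol = 1ξ₁ + 2ξ₂.
Selectivity: 1ξ₁ / (2ξ₂) = 3.47 → ξ₁ = 6.94 ξ₂.
Substitute: (1·6.94 + 2) ξ₂ = 314.3 → ξ₂ = 35.16 mol, ξ₁ = 244 mol.
Outlet amounts (n = n₀ + Σ ν·ξ):
  G: 700 − 1(244) − 2(35.16) = 385.7
  B: 0 + 1(244) = 244
  D: 0 + 2(35.16) = 70.31

70.3 mol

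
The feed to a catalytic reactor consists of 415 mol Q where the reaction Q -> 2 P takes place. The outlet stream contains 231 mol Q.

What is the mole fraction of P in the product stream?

For Q: n = n₀ − 1ξ → 231 = 415 − 1ξ, giving ξ = 184 mol.
Outlet amounts (n = n₀ + ν ξ):
  Q: 415 − 1(184) = 231
  P: 0 + 2(184) = 368
Total out = 599 mol; y_P = 368 / 599 = 0.6144.

0.614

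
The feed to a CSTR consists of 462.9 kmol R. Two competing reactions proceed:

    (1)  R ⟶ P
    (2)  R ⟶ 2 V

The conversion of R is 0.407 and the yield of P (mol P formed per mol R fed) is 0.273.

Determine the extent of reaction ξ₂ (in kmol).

Yield of P: 1ξ₁ / 462.9 = 0.273 → ξ₁ = 126.4 kmol.
Conversion of R: 1ξ₁ + 1ξ₂ = 0.407 × 462.9 = 188.4 → ξ₂ = 62.03 kmol.
Outlet amounts (n = n₀ + Σ ν·ξ):
  R: 462.9 − 1(126.4) − 1(62.03) = 274.5
  P: 0 + 1(126.4) = 126.4
  V: 0 + 2(62.03) = 124.1

ξ₂ = 62 kmol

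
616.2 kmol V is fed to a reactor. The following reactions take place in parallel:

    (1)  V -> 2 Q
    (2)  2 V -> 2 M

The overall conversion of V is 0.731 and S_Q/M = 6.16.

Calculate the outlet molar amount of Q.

Conversion of V: V consumed = 0.731 × 616.2 = 450.4 kmol = 1ξ₁ + 2ξ₂.
Selectivity: 2ξ₁ / (2ξ₂) = 6.16 → ξ₁ = 6.16 ξ₂.
Substitute: (1·6.16 + 2) ξ₂ = 450.4 → ξ₂ = 55.2 kmol, ξ₁ = 340 kmol.
Outlet amounts (n = n₀ + Σ ν·ξ):
  V: 616.2 − 1(340) − 2(55.2) = 165.8
  Q: 0 + 2(340) = 680.1
  M: 0 + 2(55.2) = 110.4

680 kmol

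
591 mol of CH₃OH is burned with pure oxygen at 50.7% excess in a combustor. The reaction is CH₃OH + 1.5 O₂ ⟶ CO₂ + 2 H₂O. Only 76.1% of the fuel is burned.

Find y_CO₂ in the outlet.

Stoichiometric O₂ = 1.5 × 591 = 886.5 mol; O₂ fed = 886.5 × 1.507 = 1336 mol.
Fuel reacted = 0.761 × 591 → ξ = 449.8 mol.
Outlet (n = n₀ + ν ξ):
  CH₃OH: 591 − 1(449.8) = 141.2
  O₂: 1336 − 1.5(449.8) = 661.3
  CO₂: 0 + 1(449.8) = 449.8
  H₂O: 0 + 2(449.8) = 899.5
Total out = 2152 mol; y_CO₂ = 449.8 / 2152 = 0.209.

0.209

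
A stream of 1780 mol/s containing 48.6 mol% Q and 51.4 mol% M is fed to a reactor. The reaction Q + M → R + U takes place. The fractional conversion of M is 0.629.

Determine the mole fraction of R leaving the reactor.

M reacted = 0.629 × 914.9 = 575.5 mol/s; ν_M = −1, so ξ = 575.5/1 = 575.5 mol/s.
Outlet amounts (n = n₀ + ν ξ):
  Q: 865.1 − 1(575.5) = 289.6
  M: 914.9 − 1(575.5) = 339.4
  R: 0 + 1(575.5) = 575.5
  U: 0 + 1(575.5) = 575.5
Total out = 1780 mol/s; y_R = 575.5 / 1780 = 0.3233.

0.323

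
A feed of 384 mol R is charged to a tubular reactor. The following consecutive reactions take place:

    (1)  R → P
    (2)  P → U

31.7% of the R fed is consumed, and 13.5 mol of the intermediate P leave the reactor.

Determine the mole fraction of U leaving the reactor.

0.282

Conversion of R: R consumed = 1ξ₁ = 0.317 × 384 → ξ₁ = 121.7 mol.
P balance: n_P = 0 + 1ξ₁ − 1ξ₂ = 13.5 → ξ₂ = (1·121.7 − 13.5)/1 = 108.2 mol.
Outlet amounts (n = n₀ + Σ ν·ξ):
  R: 384 − 1(121.7) = 262.3
  P: 0 + 1(121.7) − 1(108.2) = 13.5
  U: 0 + 1(108.2) = 108.2
Total out = 384 mol; y_U = 108.2 / 384 = 0.2818.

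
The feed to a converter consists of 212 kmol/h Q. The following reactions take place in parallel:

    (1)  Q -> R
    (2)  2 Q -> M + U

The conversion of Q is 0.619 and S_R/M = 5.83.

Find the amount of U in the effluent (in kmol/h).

Conversion of Q: Q consumed = 0.619 × 212 = 131.2 kmol/h = 1ξ₁ + 2ξ₂.
Selectivity: 1ξ₁ / (1ξ₂) = 5.83 → ξ₁ = 5.83 ξ₂.
Substitute: (1·5.83 + 2) ξ₂ = 131.2 → ξ₂ = 16.76 kmol/h, ξ₁ = 97.71 kmol/h.
Outlet amounts (n = n₀ + Σ ν·ξ):
  Q: 212 − 1(97.71) − 2(16.76) = 80.77
  R: 0 + 1(97.71) = 97.71
  M: 0 + 1(16.76) = 16.76
  U: 0 + 1(16.76) = 16.76

16.8 kmol/h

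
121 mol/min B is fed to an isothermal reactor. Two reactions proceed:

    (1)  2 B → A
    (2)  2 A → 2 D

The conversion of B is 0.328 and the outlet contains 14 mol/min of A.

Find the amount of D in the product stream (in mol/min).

5.84 mol/min

Conversion of B: B consumed = 2ξ₁ = 0.328 × 121 → ξ₁ = 19.84 mol/min.
A balance: n_A = 0 + 1ξ₁ − 2ξ₂ = 14 → ξ₂ = (1·19.84 − 14)/2 = 2.922 mol/min.
Outlet amounts (n = n₀ + Σ ν·ξ):
  B: 121 − 2(19.84) = 81.31
  A: 0 + 1(19.84) − 2(2.922) = 14
  D: 0 + 2(2.922) = 5.844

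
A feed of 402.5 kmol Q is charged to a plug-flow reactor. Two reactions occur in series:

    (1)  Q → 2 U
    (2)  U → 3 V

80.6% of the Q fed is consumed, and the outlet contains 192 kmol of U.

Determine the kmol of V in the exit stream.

1370 kmol

Conversion of Q: Q consumed = 1ξ₁ = 0.806 × 402.5 → ξ₁ = 324.4 kmol.
U balance: n_U = 0 + 2ξ₁ − 1ξ₂ = 192 → ξ₂ = (2·324.4 − 192)/1 = 456.8 kmol.
Outlet amounts (n = n₀ + Σ ν·ξ):
  Q: 402.5 − 1(324.4) = 78.08
  U: 0 + 2(324.4) − 1(456.8) = 192
  V: 0 + 3(456.8) = 1370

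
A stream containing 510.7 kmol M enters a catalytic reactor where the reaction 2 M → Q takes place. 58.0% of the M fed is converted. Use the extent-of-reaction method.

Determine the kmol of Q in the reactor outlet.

M reacted = 0.58 × 510.7 = 296.2 kmol; ν_M = −2, so ξ = 296.2/2 = 148.1 kmol.
Outlet amounts (n = n₀ + ν ξ):
  M: 510.7 − 2(148.1) = 214.5
  Q: 0 + 1(148.1) = 148.1

148 kmol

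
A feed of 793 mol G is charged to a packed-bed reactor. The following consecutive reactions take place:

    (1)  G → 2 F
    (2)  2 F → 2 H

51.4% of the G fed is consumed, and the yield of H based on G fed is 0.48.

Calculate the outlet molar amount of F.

Conversion of G: G consumed = 1ξ₁ = 0.514 × 793 → ξ₁ = 407.6 mol.
Yield of H: 2ξ₂ / 793 = 0.48 → ξ₂ = 190.3 mol.
Outlet amounts (n = n₀ + Σ ν·ξ):
  G: 793 − 1(407.6) = 385.4
  F: 0 + 2(407.6) − 2(190.3) = 434.6
  H: 0 + 2(190.3) = 380.6

435 mol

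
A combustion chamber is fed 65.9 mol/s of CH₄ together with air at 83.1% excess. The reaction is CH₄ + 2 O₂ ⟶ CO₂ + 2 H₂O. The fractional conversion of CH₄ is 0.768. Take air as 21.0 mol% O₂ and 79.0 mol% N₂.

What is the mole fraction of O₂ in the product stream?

0.115

Stoichiometric O₂ = 2 × 65.9 = 131.8 mol/s; O₂ fed = 131.8 × 1.831 = 241.3 mol/s.
N₂ fed = 241.3 × 79/21 = 907.8 mol/s.
Fuel reacted = 0.768 × 65.9 → ξ = 50.61 mol/s.
Outlet (n = n₀ + ν ξ):
  CH₄: 65.9 − 1(50.61) = 15.29
  O₂: 241.3 − 2(50.61) = 140.1
  N₂: 907.8 (inert)
  CO₂: 0 + 1(50.61) = 50.61
  H₂O: 0 + 2(50.61) = 101.2
Total out = 1215 mol/s; y_O₂ = 140.1 / 1215 = 0.1153.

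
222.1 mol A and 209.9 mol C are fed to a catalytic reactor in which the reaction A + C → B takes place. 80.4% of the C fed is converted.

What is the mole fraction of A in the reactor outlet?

0.203

C reacted = 0.804 × 209.9 = 168.8 mol; ν_C = −1, so ξ = 168.8/1 = 168.8 mol.
Outlet amounts (n = n₀ + ν ξ):
  A: 222.1 − 1(168.8) = 53.34
  C: 209.9 − 1(168.8) = 41.14
  B: 0 + 1(168.8) = 168.8
Total out = 263.2 mol; y_A = 53.34 / 263.2 = 0.2026.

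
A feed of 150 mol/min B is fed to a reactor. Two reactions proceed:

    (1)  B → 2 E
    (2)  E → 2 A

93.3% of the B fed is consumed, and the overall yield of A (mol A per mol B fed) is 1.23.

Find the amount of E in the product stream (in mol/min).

Conversion of B: B consumed = 1ξ₁ = 0.933 × 150 → ξ₁ = 140 mol/min.
Yield of A: 2ξ₂ / 150 = 1.23 → ξ₂ = 92.25 mol/min.
Outlet amounts (n = n₀ + Σ ν·ξ):
  B: 150 − 1(140) = 10.05
  E: 0 + 2(140) − 1(92.25) = 187.7
  A: 0 + 2(92.25) = 184.5

188 mol/min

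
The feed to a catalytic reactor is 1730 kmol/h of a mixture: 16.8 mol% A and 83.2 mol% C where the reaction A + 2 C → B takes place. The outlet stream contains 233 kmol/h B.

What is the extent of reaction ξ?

For B: n = n₀ + 1ξ → 233 = 0 + 1ξ, giving ξ = 233 kmol/h.
Outlet amounts (n = n₀ + ν ξ):
  A: 290.6 − 1(233) = 57.64
  C: 1439 − 2(233) = 973.4
  B: 0 + 1(233) = 233

ξ = 233 kmol/h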